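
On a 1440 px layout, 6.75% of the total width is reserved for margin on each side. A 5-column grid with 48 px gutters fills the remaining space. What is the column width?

Margins: 6.75% × 1440 = 97.2 px each, so content = 1440 − 194.4 = 1245.6 px.
5c + 4·48 = 1245.6 → 5c = 1053.6 → c = 210.72 px.

210.72 px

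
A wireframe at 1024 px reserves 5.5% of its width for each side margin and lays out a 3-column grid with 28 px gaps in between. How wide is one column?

285.12 px

Each margin = 5.5% of 1024 = 56.32 px; content = 1024 − 2·56.32 = 911.36 px.
911.36 − 2·28 = 855.36; ÷3 gives c = 285.12 px.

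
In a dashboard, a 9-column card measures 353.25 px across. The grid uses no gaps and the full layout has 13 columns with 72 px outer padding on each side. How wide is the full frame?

654.25 px

9c = 353.25 → c = 39.25 px.
Total width: 2·72 + 13·39.25 = 654.25 px.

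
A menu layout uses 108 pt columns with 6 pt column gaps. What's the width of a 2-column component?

2 columns plus 1 column gap: 216 + 6 = 222 pt.

222 pt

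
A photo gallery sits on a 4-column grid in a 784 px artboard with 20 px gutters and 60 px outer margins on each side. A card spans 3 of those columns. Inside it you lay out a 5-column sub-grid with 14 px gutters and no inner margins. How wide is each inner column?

87.4 px

Subtract both margins: 784 − 2·60 = 664 px.
Subtracting 3 gutters of 20 leaves 604 for 4 columns, so c = 151 px.
Span of 3: 3·151 + 2·20 = 453 + 40 = 493 px.
5d + 4·14 = 493 → 5d = 437 → d = 87.4 px.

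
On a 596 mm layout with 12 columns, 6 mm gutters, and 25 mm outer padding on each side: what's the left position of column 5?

209 mm

Subtract both margins: 596 − 2·25 = 546 mm.
Subtracting 11 gutters of 6 leaves 480 for 12 columns, so c = 40 mm.
Each column+gutter stride is 46 mm; 4 of them past the 25 mm margin is 25 + 184 = 209 mm.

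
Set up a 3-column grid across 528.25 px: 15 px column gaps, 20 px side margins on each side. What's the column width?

Subtract both margins: 528.25 − 2·20 = 488.25 px.
3c + 2·15 = 488.25 → 3c = 458.25 → c = 152.75 px.

152.75 px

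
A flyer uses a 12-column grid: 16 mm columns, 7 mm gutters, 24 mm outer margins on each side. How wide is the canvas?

Total width: 2·24 + 12·16 + 11·7 = 317 mm.

317 mm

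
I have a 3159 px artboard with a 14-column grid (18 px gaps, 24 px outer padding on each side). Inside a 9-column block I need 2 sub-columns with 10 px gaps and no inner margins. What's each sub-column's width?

Inside the margins: 3159 − 48 = 3111 px.
14 columns + 13 gaps: 14c + 13·18 = 3111.
14c = 3111 − 234 = 2877, so c = 205.5 px.
9-column span = 9·205.5 + 8·18 = 1993.5 px.
1993.5 − 1·10 = 1983.5; ÷2 gives d = 991.75 px.

991.75 px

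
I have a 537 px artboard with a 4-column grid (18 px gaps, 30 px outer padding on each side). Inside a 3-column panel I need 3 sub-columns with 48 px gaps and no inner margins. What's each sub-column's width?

Inside the margins: 537 − 60 = 477 px.
Subtracting 3 gaps of 18 leaves 423 for 4 columns, so c = 105.75 px.
3-column span = 3·105.75 + 2·18 = 353.25 px.
353.25 − 2·48 = 257.25; ÷3 gives d = 85.75 px.

85.75 px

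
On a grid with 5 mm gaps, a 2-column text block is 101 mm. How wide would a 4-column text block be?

2c + 1·5 = 101 → 2c = 96 → c = 48 mm.
4 columns plus 3 gaps: 192 + 15 = 207 mm.

207 mm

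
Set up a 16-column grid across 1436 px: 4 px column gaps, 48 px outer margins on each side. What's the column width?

Subtract both margins: 1436 − 2·48 = 1340 px.
1340 − 15·4 = 1280; ÷16 gives c = 80 px.

80 px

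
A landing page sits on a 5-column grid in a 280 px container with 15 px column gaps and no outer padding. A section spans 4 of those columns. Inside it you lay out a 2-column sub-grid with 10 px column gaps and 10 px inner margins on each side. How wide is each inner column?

95.5 px

5 columns + 4 column gaps: 5c + 4·15 = 280.
5c = 280 − 60 = 220, so c = 44 px.
4-column span = 4·44 + 3·15 = 221 px.
Inner content = 221 − 2·10 = 201 px.
201 − 1·10 = 191; ÷2 gives d = 95.5 px.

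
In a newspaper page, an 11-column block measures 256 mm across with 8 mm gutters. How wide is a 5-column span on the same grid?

112 mm

256 − 10·8 = 176; ÷11 gives c = 16 mm.
5 columns plus 4 gutters: 80 + 32 = 112 mm.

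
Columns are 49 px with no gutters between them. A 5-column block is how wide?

With no gutters, 5 columns span 5·49 = 245 px.

245 px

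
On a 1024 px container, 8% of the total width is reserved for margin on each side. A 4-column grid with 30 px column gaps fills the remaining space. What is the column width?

Each margin = 8% of 1024 = 81.92 px; content = 1024 − 2·81.92 = 860.16 px.
4c + 3·30 = 860.16 → 4c = 770.16 → c = 192.54 px.

192.54 px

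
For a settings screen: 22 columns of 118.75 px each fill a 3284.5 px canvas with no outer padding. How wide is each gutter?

22·118.75 + 21g = 3284.5 → 21g = 672 → g = 32 px.

32 px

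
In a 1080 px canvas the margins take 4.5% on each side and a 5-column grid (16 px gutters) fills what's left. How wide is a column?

183.76 px

Each margin = 4.5% of 1080 = 48.6 px; content = 1080 − 2·48.6 = 982.8 px.
Subtracting 4 gutters of 16 leaves 918.8 for 5 columns, so c = 183.76 px.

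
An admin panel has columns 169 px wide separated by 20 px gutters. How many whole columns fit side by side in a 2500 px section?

13 columns: 13·169 + 12·20 = 2437 px ≤ 2500.
14 columns: 2626 px > 2500. So 13.

13 columns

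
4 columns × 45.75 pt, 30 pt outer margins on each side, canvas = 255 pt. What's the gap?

4 pt

Inside the margins: 255 − 60 = 195 pt.
Columns use 183 pt, leaving 12 pt across 3 gaps = 4 pt each.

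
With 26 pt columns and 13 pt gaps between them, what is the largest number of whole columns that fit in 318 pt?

8 columns: 8·26 + 7·13 = 299 pt ≤ 318.
9 columns: 338 pt > 318. So 8.

8 columns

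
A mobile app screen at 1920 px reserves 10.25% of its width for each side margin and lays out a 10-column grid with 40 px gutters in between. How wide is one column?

116.64 px

Each margin = 10.25% of 1920 = 196.8 px; content = 1920 − 2·196.8 = 1526.4 px.
Subtracting 9 gutters of 40 leaves 1166.4 for 10 columns, so c = 116.64 px.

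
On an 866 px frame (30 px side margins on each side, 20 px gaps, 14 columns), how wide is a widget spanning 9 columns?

Content width = 866 − 2·30 = 806 px.
14 columns + 13 gaps: 14c + 13·20 = 806.
14c = 806 − 260 = 546, so c = 39 px.
9 columns plus 8 gaps: 351 + 160 = 511 px.

511 px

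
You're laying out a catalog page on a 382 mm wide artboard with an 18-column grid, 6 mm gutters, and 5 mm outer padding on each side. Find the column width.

15 mm

Take off 10 mm of margins, leaving 372 mm.
Subtracting 17 gutters of 6 leaves 270 for 18 columns, so c = 15 mm.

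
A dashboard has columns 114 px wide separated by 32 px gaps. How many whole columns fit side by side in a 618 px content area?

k columns need k·114 + (k−1)·32 = k·146 − 32.
k·146 − 32 ≤ 618 → k ≤ 650 / 146 ≈ 4.45, so k = 4.

4 columns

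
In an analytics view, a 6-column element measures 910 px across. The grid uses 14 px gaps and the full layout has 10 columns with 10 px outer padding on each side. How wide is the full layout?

6 columns + 5 gaps: 6c + 5·14 = 910.
6c = 910 − 70 = 840, so c = 140 px.
Total width: 2·10 + 10·140 + 9·14 = 1546 px.

1546 px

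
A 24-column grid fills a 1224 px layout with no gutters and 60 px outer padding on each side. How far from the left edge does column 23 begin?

Take off 120 px of margins, leaving 1104 px.
24c = 1104 → c = 46 px.
Before column 23: the margin + 22 columns + 22 gutters.
Offset = 60 + 22·(46 + 0) = 60 + 1012 = 1072 px.

1072 px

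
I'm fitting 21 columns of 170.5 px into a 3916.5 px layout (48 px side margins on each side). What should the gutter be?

12 px

Take off 96 px of margins, leaving 3820.5 px.
Columns use 3580.5 px, leaving 240 px across 20 gutters = 12 px each.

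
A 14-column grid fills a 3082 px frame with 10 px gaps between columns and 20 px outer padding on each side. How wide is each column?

Inside the margins: 3082 − 40 = 3042 px.
14c + 13·10 = 3042 → 14c = 2912 → c = 208 px.

208 px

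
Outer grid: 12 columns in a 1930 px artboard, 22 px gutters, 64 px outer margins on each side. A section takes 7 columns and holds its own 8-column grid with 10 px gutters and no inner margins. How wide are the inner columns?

121.5 px

Inside the margins: 1930 − 128 = 1802 px.
Subtracting 11 gutters of 22 leaves 1560 for 12 columns, so c = 130 px.
Span of 7: 7·130 + 6·22 = 910 + 132 = 1042 px.
Subtracting 7 gutters of 10 leaves 972 for 8 columns, so d = 121.5 px.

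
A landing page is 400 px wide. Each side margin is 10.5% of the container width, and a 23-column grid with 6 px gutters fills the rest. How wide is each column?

8 px

Margins: 10.5% × 400 = 42 px each, so content = 400 − 84 = 316 px.
Subtracting 22 gutters of 6 leaves 184 for 23 columns, so c = 8 px.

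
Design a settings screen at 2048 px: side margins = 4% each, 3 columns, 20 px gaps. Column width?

614.72 px

Each margin = 4% of 2048 = 81.92 px; content = 2048 − 2·81.92 = 1884.16 px.
3c + 2·20 = 1884.16 → 3c = 1844.16 → c = 614.72 px.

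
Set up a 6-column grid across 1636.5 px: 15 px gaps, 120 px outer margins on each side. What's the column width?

220.25 px

Content width = 1636.5 − 2·120 = 1396.5 px.
Subtracting 5 gaps of 15 leaves 1321.5 for 6 columns, so c = 220.25 px.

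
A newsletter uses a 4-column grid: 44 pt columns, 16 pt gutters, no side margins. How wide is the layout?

224 pt

Layout = 4·44 + 3·16 = 176 + 48 = 224 pt.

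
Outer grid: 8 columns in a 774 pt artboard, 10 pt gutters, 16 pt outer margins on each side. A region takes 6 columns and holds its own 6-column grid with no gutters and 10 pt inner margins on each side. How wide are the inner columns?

89 pt

Subtract both margins: 774 − 2·16 = 742 pt.
742 − 7·10 = 672; ÷8 gives c = 84 pt.
Span of 6: 6·84 + 5·10 = 504 + 50 = 554 pt.
Inner content = 554 − 2·10 = 534 pt.
With no gutters, each column is 534/6 = 89 pt.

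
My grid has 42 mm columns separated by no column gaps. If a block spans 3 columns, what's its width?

126 mm

3-column span = 3·42 = 126 mm.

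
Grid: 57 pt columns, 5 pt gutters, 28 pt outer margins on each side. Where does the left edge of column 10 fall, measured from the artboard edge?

586 pt

Before column 10: the margin + 9 columns + 9 gutters.
Offset = 28 + 9·(57 + 5) = 28 + 558 = 586 pt.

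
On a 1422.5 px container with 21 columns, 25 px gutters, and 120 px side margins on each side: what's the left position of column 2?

Inside the margins: 1422.5 − 240 = 1182.5 px.
21c + 20·25 = 1182.5 → 21c = 682.5 → c = 32.5 px.
Column 2 starts at margin + 1·(column + gutter) = 120 + 1·57.5 = 177.5 px.

177.5 px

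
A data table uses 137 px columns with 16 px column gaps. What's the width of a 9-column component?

9-column span = 9·137 + 8·16 = 1361 px.

1361 px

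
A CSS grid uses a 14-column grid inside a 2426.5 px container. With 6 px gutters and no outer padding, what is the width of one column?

14c + 13·6 = 2426.5 → 14c = 2348.5 → c = 167.75 px.

167.75 px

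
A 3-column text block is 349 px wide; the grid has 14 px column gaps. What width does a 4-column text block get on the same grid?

3 columns + 2 column gaps: 3c + 2·14 = 349.
3c = 349 − 28 = 321, so c = 107 px.
4 columns plus 3 column gaps: 428 + 42 = 470 px.

470 px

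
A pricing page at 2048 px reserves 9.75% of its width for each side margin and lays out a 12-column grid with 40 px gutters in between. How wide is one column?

2048 × (1 − 2·9.75%) = 2048 × 80.5% = 1648.64 px for the columns.
Subtracting 11 gutters of 40 leaves 1208.64 for 12 columns, so c = 100.72 px.

100.72 px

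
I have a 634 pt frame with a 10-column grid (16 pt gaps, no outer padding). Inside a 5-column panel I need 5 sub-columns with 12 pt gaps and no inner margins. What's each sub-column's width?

10c + 9·16 = 634 → 10c = 490 → c = 49 pt.
5 columns plus 4 gaps: 245 + 64 = 309 pt.
309 − 4·12 = 261; ÷5 gives d = 52.2 pt.

52.2 pt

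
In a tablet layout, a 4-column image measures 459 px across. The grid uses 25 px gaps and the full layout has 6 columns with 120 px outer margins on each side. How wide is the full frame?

Subtracting 3 gaps of 25 leaves 384 for 4 columns, so c = 96 px.
Adding margins, columns and gutters: 240 + 576 + 125 = 941 px.

941 px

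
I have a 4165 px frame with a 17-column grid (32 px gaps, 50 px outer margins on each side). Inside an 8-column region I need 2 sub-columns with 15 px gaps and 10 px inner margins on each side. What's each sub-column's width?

930.5 px

Subtract both margins: 4165 − 2·50 = 4065 px.
17 columns + 16 gaps: 17c + 16·32 = 4065.
17c = 4065 − 512 = 3553, so c = 209 px.
8 columns plus 7 gaps: 1672 + 224 = 1896 px.
Inner content = 1896 − 2·10 = 1876 px.
2 columns + 1 gap: 2d + 1·15 = 1876.
2d = 1876 − 15 = 1861, so d = 930.5 px.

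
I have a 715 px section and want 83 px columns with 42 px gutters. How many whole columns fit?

6 columns

k columns need k·83 + (k−1)·42 = k·125 − 42.
k·125 − 42 ≤ 715 → k ≤ 757 / 125 ≈ 6.06, so k = 6.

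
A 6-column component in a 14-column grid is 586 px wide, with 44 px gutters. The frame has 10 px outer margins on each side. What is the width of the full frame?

6 columns + 5 gutters: 6c + 5·44 = 586.
6c = 586 − 220 = 366, so c = 61 px.
Adding margins, columns and gutters: 20 + 854 + 572 = 1446 px.

1446 px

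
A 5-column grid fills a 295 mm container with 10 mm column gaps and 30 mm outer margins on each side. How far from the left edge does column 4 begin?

Subtract both margins: 295 − 2·30 = 235 mm.
235 − 4·10 = 195; ÷5 gives c = 39 mm.
Column 4 starts at margin + 3·(column + gutter) = 30 + 3·49 = 177 mm.

177 mm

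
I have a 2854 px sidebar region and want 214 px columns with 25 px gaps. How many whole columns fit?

Each extra column adds 214 + 25 = 239 px.
(2854 + 25) / 239 = 12.05, so 12 columns fit.

12 columns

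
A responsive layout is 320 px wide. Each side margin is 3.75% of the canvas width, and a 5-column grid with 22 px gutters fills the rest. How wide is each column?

41.6 px

Margins: 3.75% × 320 = 12 px each, so content = 320 − 24 = 296 px.
296 − 4·22 = 208; ÷5 gives c = 41.6 px.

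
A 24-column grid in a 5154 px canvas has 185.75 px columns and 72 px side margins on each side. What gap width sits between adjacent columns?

24 px

Subtract both margins: 5154 − 2·72 = 5010 px.
24·185.75 + 23g = 5010 → 23g = 552 → g = 24 px.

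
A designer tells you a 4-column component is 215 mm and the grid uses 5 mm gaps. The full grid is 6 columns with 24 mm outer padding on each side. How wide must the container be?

373 mm

Subtracting 3 gaps of 5 leaves 200 for 4 columns, so c = 50 mm.
Container = 2·24 + 6·50 + 5·5 = 48 + 300 + 25 = 373 mm.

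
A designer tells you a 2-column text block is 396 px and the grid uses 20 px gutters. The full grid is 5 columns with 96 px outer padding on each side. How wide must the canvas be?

1212 px

2 columns + 1 gutter: 2c + 1·20 = 396.
2c = 396 − 20 = 376, so c = 188 px.
Adding margins, columns and gutters: 192 + 940 + 80 = 1212 px.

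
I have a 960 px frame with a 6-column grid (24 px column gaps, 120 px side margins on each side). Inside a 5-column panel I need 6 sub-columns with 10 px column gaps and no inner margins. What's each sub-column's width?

91 px

Subtract both margins: 960 − 2·120 = 720 px.
6c + 5·24 = 720 → 6c = 600 → c = 100 px.
Span of 5: 5·100 + 4·24 = 500 + 96 = 596 px.
6d + 5·10 = 596 → 6d = 546 → d = 91 px.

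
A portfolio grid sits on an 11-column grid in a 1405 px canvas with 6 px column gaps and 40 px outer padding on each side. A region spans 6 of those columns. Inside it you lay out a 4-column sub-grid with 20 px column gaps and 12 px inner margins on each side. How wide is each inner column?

Inside the margins: 1405 − 80 = 1325 px.
1325 − 10·6 = 1265; ÷11 gives c = 115 px.
6-column span = 6·115 + 5·6 = 720 px.
Inner content = 720 − 2·12 = 696 px.
696 − 3·20 = 636; ÷4 gives d = 159 px.

159 px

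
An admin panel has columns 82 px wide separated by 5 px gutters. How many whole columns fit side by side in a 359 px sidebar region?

4 columns

k columns need k·82 + (k−1)·5 = k·87 − 5.
k·87 − 5 ≤ 359 → k ≤ 364 / 87 ≈ 4.18, so k = 4.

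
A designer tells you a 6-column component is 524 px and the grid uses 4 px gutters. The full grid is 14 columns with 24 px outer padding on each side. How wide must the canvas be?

6 columns + 5 gutters: 6c + 5·4 = 524.
6c = 524 − 20 = 504, so c = 84 px.
Total width: 2·24 + 14·84 + 13·4 = 1276 px.

1276 px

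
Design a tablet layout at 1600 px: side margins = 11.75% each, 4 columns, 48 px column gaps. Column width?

270 px

Each margin = 11.75% of 1600 = 188 px; content = 1600 − 2·188 = 1224 px.
1224 − 3·48 = 1080; ÷4 gives c = 270 px.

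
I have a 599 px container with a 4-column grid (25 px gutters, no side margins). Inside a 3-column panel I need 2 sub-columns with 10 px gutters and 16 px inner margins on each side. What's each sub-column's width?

Subtracting 3 gutters of 25 leaves 524 for 4 columns, so c = 131 px.
3 columns plus 2 gutters: 393 + 50 = 443 px.
Inner content = 443 − 2·16 = 411 px.
2d + 1·10 = 411 → 2d = 401 → d = 200.5 px.

200.5 px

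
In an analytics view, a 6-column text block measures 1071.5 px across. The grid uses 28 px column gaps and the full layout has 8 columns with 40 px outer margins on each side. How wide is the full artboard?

6 columns + 5 column gaps: 6c + 5·28 = 1071.5.
6c = 1071.5 − 140 = 931.5, so c = 155.25 px.
Total width: 2·40 + 8·155.25 + 7·28 = 1518 px.

1518 px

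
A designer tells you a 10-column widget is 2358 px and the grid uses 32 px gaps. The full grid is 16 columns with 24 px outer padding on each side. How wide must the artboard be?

Subtracting 9 gaps of 32 leaves 2070 for 10 columns, so c = 207 px.
Adding margins, columns and gutters: 48 + 3312 + 480 = 3840 px.

3840 px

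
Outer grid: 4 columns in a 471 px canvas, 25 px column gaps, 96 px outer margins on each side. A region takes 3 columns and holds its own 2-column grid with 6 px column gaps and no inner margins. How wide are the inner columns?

Inside the margins: 471 − 192 = 279 px.
4 columns + 3 column gaps: 4c + 3·25 = 279.
4c = 279 − 75 = 204, so c = 51 px.
3 columns plus 2 column gaps: 153 + 50 = 203 px.
Subtracting 1 column gap of 6 leaves 197 for 2 columns, so d = 98.5 px.

98.5 px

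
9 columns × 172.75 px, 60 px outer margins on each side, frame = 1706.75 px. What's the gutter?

4 px

Content width = 1706.75 − 2·60 = 1586.75 px.
9 columns take 9·172.75 = 1554.75 px; remaining 32 splits into 8 gutters.
g = 32 / 8 = 4 px.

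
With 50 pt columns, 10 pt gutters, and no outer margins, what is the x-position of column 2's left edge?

No margin, so column 2 starts at 1·(column + gutter) = 1·60 = 60 pt.

60 pt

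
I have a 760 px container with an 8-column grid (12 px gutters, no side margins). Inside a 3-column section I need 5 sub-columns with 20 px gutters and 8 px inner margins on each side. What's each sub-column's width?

36.3 px

Subtracting 7 gutters of 12 leaves 676 for 8 columns, so c = 84.5 px.
Span of 3: 3·84.5 + 2·12 = 253.5 + 24 = 277.5 px.
Inner content = 277.5 − 2·8 = 261.5 px.
5 columns + 4 gutters: 5d + 4·20 = 261.5.
5d = 261.5 − 80 = 181.5, so d = 36.3 px.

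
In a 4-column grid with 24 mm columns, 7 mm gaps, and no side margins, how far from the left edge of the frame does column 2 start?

Each column+gutter stride is 31 mm; with no margin, 1 of them is 31 mm.

31 mm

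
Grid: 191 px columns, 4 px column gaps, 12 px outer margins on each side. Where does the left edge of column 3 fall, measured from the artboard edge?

Before column 3: the margin + 2 columns + 2 column gaps.
Offset = 12 + 2·(191 + 4) = 12 + 390 = 402 px.

402 px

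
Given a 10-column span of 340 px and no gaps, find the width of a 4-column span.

10c = 340 → c = 34 px.
4-column span = 4·34 = 136 px.

136 px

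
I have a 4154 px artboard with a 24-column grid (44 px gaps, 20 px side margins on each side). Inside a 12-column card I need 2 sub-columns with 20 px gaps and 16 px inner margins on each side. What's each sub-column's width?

991.5 px

Take off 40 px of margins, leaving 4114 px.
24c + 23·44 = 4114 → 24c = 3102 → c = 129.25 px.
12 columns plus 11 gaps: 1551 + 484 = 2035 px.
Inner content = 2035 − 2·16 = 2003 px.
2d + 1·20 = 2003 → 2d = 1983 → d = 991.5 px.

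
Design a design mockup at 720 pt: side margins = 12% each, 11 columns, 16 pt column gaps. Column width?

Each margin = 12% of 720 = 86.4 pt; content = 720 − 2·86.4 = 547.2 pt.
11c + 10·16 = 547.2 → 11c = 387.2 → c = 35.2 pt.

35.2 pt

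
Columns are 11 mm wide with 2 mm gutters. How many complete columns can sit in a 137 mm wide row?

10 columns

Each extra column adds 11 + 2 = 13 mm.
(137 + 2) / 13 = 10.69, so 10 columns fit.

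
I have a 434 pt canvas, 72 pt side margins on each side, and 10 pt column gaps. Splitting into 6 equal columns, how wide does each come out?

Inside the margins: 434 − 144 = 290 pt.
290 − 5·10 = 240; ÷6 gives c = 40 pt.

40 pt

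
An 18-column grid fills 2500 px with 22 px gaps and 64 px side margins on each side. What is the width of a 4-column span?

510 px

Subtract both margins: 2500 − 2·64 = 2372 px.
Subtracting 17 gaps of 22 leaves 1998 for 18 columns, so c = 111 px.
Span of 4: 4·111 + 3·22 = 444 + 66 = 510 px.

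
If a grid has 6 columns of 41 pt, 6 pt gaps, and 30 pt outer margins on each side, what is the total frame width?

Frame = 2·30 + 6·41 + 5·6 = 60 + 246 + 30 = 336 pt.

336 pt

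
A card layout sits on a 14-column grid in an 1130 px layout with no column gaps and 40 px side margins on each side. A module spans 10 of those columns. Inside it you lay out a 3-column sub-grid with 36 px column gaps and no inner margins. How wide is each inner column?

226 px

Outer content = 1130 − 2·40 = 1050 px.
14c = 1050 → c = 75 px.
With no column gaps, 10 columns span 10·75 = 750 px.
750 − 2·36 = 678; ÷3 gives d = 226 px.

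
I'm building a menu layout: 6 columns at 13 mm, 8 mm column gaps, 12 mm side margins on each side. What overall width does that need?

Adding margins, columns and gutters: 24 + 78 + 40 = 142 mm.

142 mm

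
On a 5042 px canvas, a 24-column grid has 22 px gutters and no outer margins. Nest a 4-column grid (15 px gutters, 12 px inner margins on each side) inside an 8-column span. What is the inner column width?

5042 − 23·22 = 4536; ÷24 gives c = 189 px.
8 columns plus 7 gutters: 1512 + 154 = 1666 px.
Inner content = 1666 − 2·12 = 1642 px.
Subtracting 3 gutters of 15 leaves 1597 for 4 columns, so d = 399.25 px.

399.25 px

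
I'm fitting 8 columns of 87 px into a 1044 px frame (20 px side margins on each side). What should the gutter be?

Subtract both margins: 1044 − 2·20 = 1004 px.
8 columns take 8·87 = 696 px; remaining 308 splits into 7 gutters.
g = 308 / 7 = 44 px.

44 px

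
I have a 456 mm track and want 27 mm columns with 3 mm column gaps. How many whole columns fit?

15 columns: 15·27 + 14·3 = 447 mm ≤ 456.
16 columns: 477 mm > 456. So 15.

15 columns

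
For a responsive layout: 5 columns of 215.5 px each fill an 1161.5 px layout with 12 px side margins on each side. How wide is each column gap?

Inside the margins: 1161.5 − 24 = 1137.5 px.
Columns use 1077.5 px, leaving 60 px across 4 column gaps = 15 px each.

15 px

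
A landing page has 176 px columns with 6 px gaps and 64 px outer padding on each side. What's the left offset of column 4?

610 px

Each column+gutter stride is 182 px; 3 of them past the 64 px margin is 64 + 546 = 610 px.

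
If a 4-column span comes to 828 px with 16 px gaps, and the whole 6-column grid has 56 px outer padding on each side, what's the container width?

1362 px

4c + 3·16 = 828 → 4c = 780 → c = 195 px.
Total width: 2·56 + 6·195 + 5·16 = 1362 px.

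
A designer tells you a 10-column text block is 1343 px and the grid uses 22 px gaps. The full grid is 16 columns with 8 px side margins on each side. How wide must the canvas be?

1343 − 9·22 = 1145; ÷10 gives c = 114.5 px.
Canvas = 2·8 + 16·114.5 + 15·22 = 16 + 1832 + 330 = 2178 px.

2178 px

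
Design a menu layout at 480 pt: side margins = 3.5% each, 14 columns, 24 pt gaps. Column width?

9.6 pt

Margins: 3.5% × 480 = 16.8 pt each, so content = 480 − 33.6 = 446.4 pt.
446.4 − 13·24 = 134.4; ÷14 gives c = 9.6 pt.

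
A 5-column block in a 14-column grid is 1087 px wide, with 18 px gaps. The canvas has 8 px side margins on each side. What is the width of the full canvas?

3092 px

1087 − 4·18 = 1015; ÷5 gives c = 203 px.
Canvas = 2·8 + 14·203 + 13·18 = 16 + 2842 + 234 = 3092 px.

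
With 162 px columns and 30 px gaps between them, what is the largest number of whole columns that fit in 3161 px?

16 columns

k columns need k·162 + (k−1)·30 = k·192 − 30.
k·192 − 30 ≤ 3161 → k ≤ 3191 / 192 ≈ 16.62, so k = 16.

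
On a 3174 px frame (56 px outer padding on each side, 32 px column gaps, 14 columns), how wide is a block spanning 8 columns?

1736 px

Content width = 3174 − 2·56 = 3062 px.
14 columns + 13 column gaps: 14c + 13·32 = 3062.
14c = 3062 − 416 = 2646, so c = 189 px.
Span of 8: 8·189 + 7·32 = 1512 + 224 = 1736 px.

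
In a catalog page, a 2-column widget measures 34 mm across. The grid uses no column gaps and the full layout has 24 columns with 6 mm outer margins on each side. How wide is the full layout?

34 / 2 = 17 mm per column.
Layout = 2·6 + 24·17 = 12 + 408 = 420 mm.

420 mm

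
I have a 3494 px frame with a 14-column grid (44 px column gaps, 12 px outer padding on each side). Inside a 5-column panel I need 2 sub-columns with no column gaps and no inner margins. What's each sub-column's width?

605.5 px

Subtract both margins: 3494 − 2·12 = 3470 px.
14 columns + 13 column gaps: 14c + 13·44 = 3470.
14c = 3470 − 572 = 2898, so c = 207 px.
5 columns plus 4 column gaps: 1035 + 176 = 1211 px.
With no column gaps, each column is 1211/2 = 605.5 px.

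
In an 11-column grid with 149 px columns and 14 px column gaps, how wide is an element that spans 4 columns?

Span of 4: 4·149 + 3·14 = 596 + 42 = 638 px.

638 px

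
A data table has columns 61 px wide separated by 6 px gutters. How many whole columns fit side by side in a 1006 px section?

Each extra column adds 61 + 6 = 67 px.
(1006 + 6) / 67 = 15.10, so 15 columns fit.

15 columns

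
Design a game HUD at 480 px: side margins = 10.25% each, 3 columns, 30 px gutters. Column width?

107.2 px

Each margin = 10.25% of 480 = 49.2 px; content = 480 − 2·49.2 = 381.6 px.
3 columns + 2 gutters: 3c + 2·30 = 381.6.
3c = 381.6 − 60 = 321.6, so c = 107.2 px.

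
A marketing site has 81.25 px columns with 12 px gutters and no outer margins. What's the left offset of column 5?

No margin, so column 5 starts at 4·(column + gutter) = 4·93.25 = 373 px.

373 px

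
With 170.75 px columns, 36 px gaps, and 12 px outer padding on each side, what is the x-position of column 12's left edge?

Column 12 starts at margin + 11·(column + gutter) = 12 + 11·206.75 = 2286.25 px.

2286.25 px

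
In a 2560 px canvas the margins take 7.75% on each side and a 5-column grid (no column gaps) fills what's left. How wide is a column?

432.64 px

Each margin = 7.75% of 2560 = 198.4 px; content = 2560 − 2·198.4 = 2163.2 px.
2163.2 / 5 = 432.64 px per column.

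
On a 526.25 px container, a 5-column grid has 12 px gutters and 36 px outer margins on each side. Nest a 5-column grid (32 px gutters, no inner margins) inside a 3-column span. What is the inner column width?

Take off 72 px of margins, leaving 454.25 px.
Subtracting 4 gutters of 12 leaves 406.25 for 5 columns, so c = 81.25 px.
3 columns plus 2 gutters: 243.75 + 24 = 267.75 px.
5 columns + 4 gutters: 5d + 4·32 = 267.75.
5d = 267.75 − 128 = 139.75, so d = 27.95 px.

27.95 px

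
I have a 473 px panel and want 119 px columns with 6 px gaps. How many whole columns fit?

k columns need k·119 + (k−1)·6 = k·125 − 6.
k·125 − 6 ≤ 473 → k ≤ 479 / 125 ≈ 3.83, so k = 3.

3 columns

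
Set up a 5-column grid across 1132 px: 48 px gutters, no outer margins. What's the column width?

188 px

5 columns + 4 gutters: 5c + 4·48 = 1132.
5c = 1132 − 192 = 940, so c = 188 px.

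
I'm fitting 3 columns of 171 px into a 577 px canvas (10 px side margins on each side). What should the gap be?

Content width = 577 − 2·10 = 557 px.
Columns use 513 px, leaving 44 px across 2 gaps = 22 px each.

22 px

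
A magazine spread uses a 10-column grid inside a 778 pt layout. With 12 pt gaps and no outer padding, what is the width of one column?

10c + 9·12 = 778 → 10c = 670 → c = 67 pt.

67 pt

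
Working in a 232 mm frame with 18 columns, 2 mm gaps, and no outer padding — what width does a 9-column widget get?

Subtracting 17 gaps of 2 leaves 198 for 18 columns, so c = 11 mm.
9 columns plus 8 gaps: 99 + 16 = 115 mm.

115 mm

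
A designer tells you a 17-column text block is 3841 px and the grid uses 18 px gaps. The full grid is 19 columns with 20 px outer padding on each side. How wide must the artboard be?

4335 px

17c + 16·18 = 3841 → 17c = 3553 → c = 209 px.
Adding margins, columns and gutters: 40 + 3971 + 324 = 4335 px.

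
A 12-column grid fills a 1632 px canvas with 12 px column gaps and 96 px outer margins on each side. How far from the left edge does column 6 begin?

Content = 1632 − 2·96 = 1440 px.
Subtracting 11 column gaps of 12 leaves 1308 for 12 columns, so c = 109 px.
Before column 6: the margin + 5 columns + 5 column gaps.
Offset = 96 + 5·(109 + 12) = 96 + 605 = 701 px.

701 px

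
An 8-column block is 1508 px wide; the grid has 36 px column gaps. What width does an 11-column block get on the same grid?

2087 px

8 columns + 7 column gaps: 8c + 7·36 = 1508.
8c = 1508 − 252 = 1256, so c = 157 px.
11 columns plus 10 column gaps: 1727 + 360 = 2087 px.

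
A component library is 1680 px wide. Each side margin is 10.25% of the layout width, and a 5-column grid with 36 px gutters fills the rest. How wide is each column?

Margins: 10.25% × 1680 = 172.2 px each, so content = 1680 − 344.4 = 1335.6 px.
5c + 4·36 = 1335.6 → 5c = 1191.6 → c = 238.32 px.

238.32 px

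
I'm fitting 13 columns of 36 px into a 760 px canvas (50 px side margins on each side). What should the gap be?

Inside the margins: 760 − 100 = 660 px.
13·36 + 12g = 660 → 12g = 192 → g = 16 px.

16 px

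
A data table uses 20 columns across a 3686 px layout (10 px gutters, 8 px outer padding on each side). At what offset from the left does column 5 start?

744 px

Inside the margins: 3686 − 16 = 3670 px.
Subtracting 19 gutters of 10 leaves 3480 for 20 columns, so c = 174 px.
Column 5 starts at margin + 4·(column + gutter) = 8 + 4·184 = 744 px.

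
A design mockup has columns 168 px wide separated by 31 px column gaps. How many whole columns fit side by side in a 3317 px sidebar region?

16 columns

Each extra column adds 168 + 31 = 199 px.
(3317 + 31) / 199 = 16.82, so 16 columns fit.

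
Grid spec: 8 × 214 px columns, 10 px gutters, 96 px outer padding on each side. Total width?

1974 px

Adding margins, columns and gutters: 192 + 1712 + 70 = 1974 px.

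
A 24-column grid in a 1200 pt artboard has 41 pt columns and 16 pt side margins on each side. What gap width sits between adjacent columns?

Inside the margins: 1200 − 32 = 1168 pt.
24 columns take 24·41 = 984 pt; remaining 184 splits into 23 gaps.
g = 184 / 23 = 8 pt.

8 pt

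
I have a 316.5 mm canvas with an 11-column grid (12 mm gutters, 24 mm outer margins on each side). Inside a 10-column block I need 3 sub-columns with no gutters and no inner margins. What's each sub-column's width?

81 mm

Subtract both margins: 316.5 − 2·24 = 268.5 mm.
11 columns + 10 gutters: 11c + 10·12 = 268.5.
11c = 268.5 − 120 = 148.5, so c = 13.5 mm.
Span of 10: 10·13.5 + 9·12 = 135 + 108 = 243 mm.
3d = 243 → d = 81 mm.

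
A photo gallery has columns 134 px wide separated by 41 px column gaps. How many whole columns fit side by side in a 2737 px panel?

k columns need k·134 + (k−1)·41 = k·175 − 41.
k·175 − 41 ≤ 2737 → k ≤ 2778 / 175 ≈ 15.87, so k = 15.

15 columns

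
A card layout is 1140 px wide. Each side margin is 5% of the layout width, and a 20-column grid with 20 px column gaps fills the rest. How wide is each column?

Each margin = 5% of 1140 = 57 px; content = 1140 − 2·57 = 1026 px.
Subtracting 19 column gaps of 20 leaves 646 for 20 columns, so c = 32.3 px.

32.3 px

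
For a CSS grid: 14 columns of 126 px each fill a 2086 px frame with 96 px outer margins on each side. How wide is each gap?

Subtract both margins: 2086 − 2·96 = 1894 px.
14·126 + 13g = 1894 → 13g = 130 → g = 10 px.

10 px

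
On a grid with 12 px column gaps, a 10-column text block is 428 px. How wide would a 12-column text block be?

10 columns + 9 column gaps: 10c + 9·12 = 428.
10c = 428 − 108 = 320, so c = 32 px.
12-column span = 12·32 + 11·12 = 516 px.

516 px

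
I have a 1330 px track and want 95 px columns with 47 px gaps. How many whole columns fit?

9 columns

k columns need k·95 + (k−1)·47 = k·142 − 47.
k·142 − 47 ≤ 1330 → k ≤ 1377 / 142 ≈ 9.70, so k = 9.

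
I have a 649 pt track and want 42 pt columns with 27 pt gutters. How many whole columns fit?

k columns need k·42 + (k−1)·27 = k·69 − 27.
k·69 − 27 ≤ 649 → k ≤ 676 / 69 ≈ 9.80, so k = 9.

9 columns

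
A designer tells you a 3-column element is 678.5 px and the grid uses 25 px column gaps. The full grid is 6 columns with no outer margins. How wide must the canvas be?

3 columns + 2 column gaps: 3c + 2·25 = 678.5.
3c = 678.5 − 50 = 628.5, so c = 209.5 px.
Canvas = 6·209.5 + 5·25 = 1257 + 125 = 1382 px.

1382 px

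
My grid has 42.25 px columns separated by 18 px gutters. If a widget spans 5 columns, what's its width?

283.25 px

5-column span = 5·42.25 + 4·18 = 283.25 px.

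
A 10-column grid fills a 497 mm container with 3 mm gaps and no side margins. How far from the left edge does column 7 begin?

10 columns + 9 gaps: 10c + 9·3 = 497.
10c = 497 − 27 = 470, so c = 47 mm.
No margin, so column 7 starts at 6·(column + gutter) = 6·50 = 300 mm.

300 mm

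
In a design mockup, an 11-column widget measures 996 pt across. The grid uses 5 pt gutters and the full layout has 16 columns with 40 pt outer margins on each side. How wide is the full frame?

1531 pt

996 − 10·5 = 946; ÷11 gives c = 86 pt.
Total width: 2·40 + 16·86 + 15·5 = 1531 pt.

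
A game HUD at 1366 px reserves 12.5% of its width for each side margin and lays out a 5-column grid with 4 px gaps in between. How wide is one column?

201.7 px

Margins: 12.5% × 1366 = 170.75 px each, so content = 1366 − 341.5 = 1024.5 px.
5 columns + 4 gaps: 5c + 4·4 = 1024.5.
5c = 1024.5 − 16 = 1008.5, so c = 201.7 px.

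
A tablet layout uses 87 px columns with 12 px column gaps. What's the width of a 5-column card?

5 columns plus 4 column gaps: 435 + 48 = 483 px.

483 px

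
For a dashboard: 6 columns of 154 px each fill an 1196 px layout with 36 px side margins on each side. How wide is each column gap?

Take off 72 px of margins, leaving 1124 px.
6 columns take 6·154 = 924 px; remaining 200 splits into 5 column gaps.
g = 200 / 5 = 40 px.

40 px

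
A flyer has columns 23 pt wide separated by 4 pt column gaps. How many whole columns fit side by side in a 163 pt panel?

Each extra column adds 23 + 4 = 27 pt.
(163 + 4) / 27 = 6.19, so 6 columns fit.

6 columns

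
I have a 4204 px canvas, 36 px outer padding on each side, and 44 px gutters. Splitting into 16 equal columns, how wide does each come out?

217 px

Inside the margins: 4204 − 72 = 4132 px.
4132 − 15·44 = 3472; ÷16 gives c = 217 px.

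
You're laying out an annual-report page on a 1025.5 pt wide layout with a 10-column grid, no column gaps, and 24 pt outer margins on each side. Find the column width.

Inside the margins: 1025.5 − 48 = 977.5 pt.
With no column gaps, each column is 977.5/10 = 97.75 pt.

97.75 pt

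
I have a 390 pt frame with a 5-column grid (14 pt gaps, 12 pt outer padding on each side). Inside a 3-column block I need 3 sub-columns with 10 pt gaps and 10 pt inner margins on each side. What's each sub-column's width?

58 pt

Outer content = 390 − 2·12 = 366 pt.
5c + 4·14 = 366 → 5c = 310 → c = 62 pt.
3-column span = 3·62 + 2·14 = 214 pt.
Inner content = 214 − 2·10 = 194 pt.
194 − 2·10 = 174; ÷3 gives d = 58 pt.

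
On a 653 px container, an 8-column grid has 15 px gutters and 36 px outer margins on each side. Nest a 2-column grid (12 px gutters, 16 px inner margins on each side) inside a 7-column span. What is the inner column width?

Take off 72 px of margins, leaving 581 px.
581 − 7·15 = 476; ÷8 gives c = 59.5 px.
7-column span = 7·59.5 + 6·15 = 506.5 px.
Inner content = 506.5 − 2·16 = 474.5 px.
474.5 − 1·12 = 462.5; ÷2 gives d = 231.25 px.

231.25 px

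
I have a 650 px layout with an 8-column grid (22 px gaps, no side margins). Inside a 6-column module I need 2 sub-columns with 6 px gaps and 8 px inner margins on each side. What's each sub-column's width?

230 px

8 columns + 7 gaps: 8c + 7·22 = 650.
8c = 650 − 154 = 496, so c = 62 px.
6-column span = 6·62 + 5·22 = 482 px.
Inner content = 482 − 2·8 = 466 px.
466 − 1·6 = 460; ÷2 gives d = 230 px.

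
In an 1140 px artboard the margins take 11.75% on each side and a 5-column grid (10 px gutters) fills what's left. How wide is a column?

Margins: 11.75% × 1140 = 133.95 px each, so content = 1140 − 267.9 = 872.1 px.
872.1 − 4·10 = 832.1; ÷5 gives c = 166.42 px.

166.42 px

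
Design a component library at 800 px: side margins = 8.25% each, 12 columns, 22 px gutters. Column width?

35.5 px

Margins: 8.25% × 800 = 66 px each, so content = 800 − 132 = 668 px.
12 columns + 11 gutters: 12c + 11·22 = 668.
12c = 668 − 242 = 426, so c = 35.5 px.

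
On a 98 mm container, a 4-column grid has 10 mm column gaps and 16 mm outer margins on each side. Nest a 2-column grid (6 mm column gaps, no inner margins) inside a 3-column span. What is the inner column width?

Outer content = 98 − 2·16 = 66 mm.
Subtracting 3 column gaps of 10 leaves 36 for 4 columns, so c = 9 mm.
Span of 3: 3·9 + 2·10 = 27 + 20 = 47 mm.
47 − 1·6 = 41; ÷2 gives d = 20.5 mm.

20.5 mm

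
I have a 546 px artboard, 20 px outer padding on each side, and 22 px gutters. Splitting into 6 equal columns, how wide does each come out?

66 px

Inside the margins: 546 − 40 = 506 px.
Subtracting 5 gutters of 22 leaves 396 for 6 columns, so c = 66 px.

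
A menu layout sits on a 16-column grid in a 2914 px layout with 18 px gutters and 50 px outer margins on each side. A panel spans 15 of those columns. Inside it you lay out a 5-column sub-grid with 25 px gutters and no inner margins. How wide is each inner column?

Take off 100 px of margins, leaving 2814 px.
16c + 15·18 = 2814 → 16c = 2544 → c = 159 px.
15 columns plus 14 gutters: 2385 + 252 = 2637 px.
5 columns + 4 gutters: 5d + 4·25 = 2637.
5d = 2637 − 100 = 2537, so d = 507.4 px.

507.4 px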